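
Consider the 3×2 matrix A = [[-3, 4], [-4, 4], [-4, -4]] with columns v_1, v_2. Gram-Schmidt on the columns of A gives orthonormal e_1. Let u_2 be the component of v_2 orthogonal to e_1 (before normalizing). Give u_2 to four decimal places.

u_2 = (3.1220, 2.8293, -5.1707)

v_1 = (-3, -4, -4); ‖v_1‖ = 6.4031, so e_1 = (-0.4685, -0.6247, -0.6247).
e_1·v_2 = (-0.4685)·4 + (-0.6247)·4 + (-0.6247)·(-4) = -1.8741.
u_2 = v_2 + 1.8741·e_1 = (3.1220, 2.8293, -5.1707).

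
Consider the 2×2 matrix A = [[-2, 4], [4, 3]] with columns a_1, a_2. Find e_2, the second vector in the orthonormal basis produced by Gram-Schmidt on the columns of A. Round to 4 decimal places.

e_2 = (0.8944, 0.4472)

e_1 = a_1/‖a_1‖ = (-2, 4)/4.4721 = (-0.4472, 0.8944).
r_{12} = e_1·a_2 = 0.8944.
u_2 = a_2 − 0.8944·e_1 = (4.4000, 2.2000).
‖u_2‖ = 4.9193, so e_2 = (0.8944, 0.4472).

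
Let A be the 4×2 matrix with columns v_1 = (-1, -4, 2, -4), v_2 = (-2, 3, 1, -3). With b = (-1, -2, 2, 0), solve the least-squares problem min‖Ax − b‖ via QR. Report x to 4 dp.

x = (0.3677, -0.1509)

v_1 = (-1, -4, 2, -4); ‖v_1‖ = 6.0828, so e_1 = (-0.1644, -0.6576, 0.3288, -0.6576).
e_1·v_2 = (-0.1644)·(-2) + (-0.6576)·3 + 0.3288·1 + (-0.6576)·(-3) = 0.6576.
u_2 = v_2 − 0.6576·e_1 = (-1.8919, 3.4324, 0.7838, -2.5676).
‖u_2‖ = 4.7505, so e_2 = (-0.3982, 0.7225, 0.1650, -0.5405).
Qᵀb = (2.1372, -0.7168).
Back-substitute: x_2 = -0.7168/4.7505 = -0.1509.
x_1 = (2.1372 − 0.6576·(-0.1509))/6.0828 = 0.3677.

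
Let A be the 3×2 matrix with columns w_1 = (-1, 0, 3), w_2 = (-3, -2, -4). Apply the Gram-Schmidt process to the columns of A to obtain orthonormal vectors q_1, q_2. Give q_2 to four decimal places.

q_2 = (-0.8531, -0.4375, -0.2844)

q_1 = w_1/‖w_1‖ = (-1, 0, 3)/3.1623 = (-0.3162, 0.0000, 0.9487).
r_{12} = q_1·w_2 = -2.8460.
u_2 = w_2 + 2.8460·q_1 = (-3.9000, -2.0000, -1.3000).
‖u_2‖ = 4.5717, so q_2 = (-0.8531, -0.4375, -0.2844).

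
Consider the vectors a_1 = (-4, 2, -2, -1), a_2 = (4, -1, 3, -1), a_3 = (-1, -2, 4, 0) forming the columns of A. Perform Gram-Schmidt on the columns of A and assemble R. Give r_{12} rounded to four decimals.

r_{12} = -4.6000

a_1 = (-4, 2, -2, -1); ‖a_1‖ = 5.0000, so e_1 = (-0.8000, 0.4000, -0.4000, -0.2000).
r_{12} = e_1·a_2 = -4.6000.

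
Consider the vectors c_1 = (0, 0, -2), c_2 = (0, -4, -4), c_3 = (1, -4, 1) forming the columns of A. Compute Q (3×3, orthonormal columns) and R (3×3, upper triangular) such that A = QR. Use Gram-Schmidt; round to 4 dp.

e_1 = c_1/‖c_1‖ = (0, 0, -2)/2.0000 = (0.0000, 0.0000, -1.0000).
r_{12} = e_1·c_2 = 4.0000.
u_2 = c_2 − 4.0000·e_1 = (0.0000, -4.0000, 0.0000).
‖u_2‖ = 4.0000, so e_2 = (0.0000, -1.0000, 0.0000).
r_{13} = e_1·c_3 = -1.0000; r_{23} = e_2·c_3 = 4.0000.
u_3 = c_3 + 1.0000·e_1 − 4.0000·e_2 = (1.0000, 0.0000, 0.0000).
‖u_3‖ = 1.0000, so e_3 = (1.0000, 0.0000, 0.0000).

Q = [[0.0000, 0.0000, 1.0000], [0.0000, -1.0000, 0.0000], [-1.0000, 0.0000, 0.0000]], R = [[2.0000, 4.0000, -1.0000], [0.0000, 4.0000, 4.0000], [0.0000, 0.0000, 1.0000]]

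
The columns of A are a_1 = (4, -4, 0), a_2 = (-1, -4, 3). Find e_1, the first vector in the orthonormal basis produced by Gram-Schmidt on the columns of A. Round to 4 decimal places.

a_1 = (4, -4, 0); ‖a_1‖ = 5.6569, so e_1 = (0.7071, -0.7071, 0.0000).

e_1 = (0.7071, -0.7071, 0.0000)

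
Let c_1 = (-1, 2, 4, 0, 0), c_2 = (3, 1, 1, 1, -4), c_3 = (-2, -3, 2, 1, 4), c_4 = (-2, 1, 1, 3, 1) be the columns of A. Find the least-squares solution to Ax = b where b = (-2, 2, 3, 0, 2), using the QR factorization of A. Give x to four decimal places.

c_1 = (-1, 2, 4, 0, 0); ‖c_1‖ = 4.5826, so q_1 = (-0.2182, 0.4364, 0.8729, 0.0000, 0.0000).
q_1·c_2 = (-0.2182)·3 + 0.4364·1 + 0.8729·1 + 0.0000·1 + 0.0000·(-4) = 0.6547.
u_2 = c_2 − 0.6547·q_1 = (3.1429, 0.7143, 0.4286, 1.0000, -4.0000).
‖u_2‖ = 5.2509, so q_2 = (0.5985, 0.1360, 0.0816, 0.1904, -0.7618).
q_1·c_3 = (-0.2182)·(-2) + 0.4364·(-3) + 0.8729·2 + 0.0000·1 + 0.0000·4 = 0.8729; q_2·c_3 = 0.5985·(-2) + 0.1360·(-3) + 0.0816·2 + 0.1904·1 + (-0.7618)·4 = -4.2986.
u_3 = c_3 − 0.8729·q_1 + 4.2986·q_2 = (0.7634, -2.7962, 1.5889, 1.8187, 0.7254).
‖u_3‖ = 3.8419, so q_3 = (0.1987, -0.7278, 0.4136, 0.4734, 0.1888).
q_1·c_4 = (-0.2182)·(-2) + 0.4364·1 + 0.8729·1 + 0.0000·3 + 0.0000·1 = 1.7457; q_2·c_4 = 0.5985·(-2) + 0.1360·1 + 0.0816·1 + 0.1904·3 + (-0.7618)·1 = -1.1699; q_3·c_4 = 0.1987·(-2) + (-0.7278)·1 + 0.4136·1 + 0.4734·3 + 0.1888·1 = 0.8973.
u_4 = c_4 − 1.7457·q_1 + 1.1699·q_2 − 0.8973·q_3 = (-1.0971, 1.0503, -0.7994, 2.7980, -0.0606).
‖u_4‖ = 3.2831, so q_4 = (-0.3342, 0.3199, -0.2435, 0.8523, -0.0185).
Qᵀb = (3.9279, -2.2037, -0.2347, 0.5408).
Back-substitute: x_4 = 0.5408/3.2831 = 0.1647.
x_3 = (-0.2347 − 0.8973·0.1647)/3.8419 = -0.0996.
x_2 = (-2.2037 + 4.2986·(-0.0996) + 1.1699·0.1647)/5.2509 = -0.4645.
x_1 = (3.9279 − 0.6547·(-0.4645) − 0.8729·(-0.0996) − 1.7457·0.1647)/4.5826 = 0.8797.

x = (0.8797, -0.4645, -0.0996, 0.1647)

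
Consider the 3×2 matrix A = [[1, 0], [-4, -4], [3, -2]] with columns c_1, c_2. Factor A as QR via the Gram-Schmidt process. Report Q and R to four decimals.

c_1 = (1, -4, 3); ‖c_1‖ = 5.0990, so e_1 = (0.1961, -0.7845, 0.5883).
e_1·c_2 = 0.1961·0 + (-0.7845)·(-4) + 0.5883·(-2) = 1.9612.
u_2 = c_2 − 1.9612·e_1 = (-0.3846, -2.4615, -3.1538).
‖u_2‖ = 4.0192, so e_2 = (-0.0957, -0.6124, -0.7847).

Q = [[0.1961, -0.0957], [-0.7845, -0.6124], [0.5883, -0.7847]], R = [[5.0990, 1.9612], [0.0000, 4.0192]]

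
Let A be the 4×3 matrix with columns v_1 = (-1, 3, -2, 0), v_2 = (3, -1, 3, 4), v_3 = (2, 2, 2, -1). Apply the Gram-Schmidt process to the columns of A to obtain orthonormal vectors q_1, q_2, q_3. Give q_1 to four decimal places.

q_1 = (-0.2673, 0.8018, -0.5345, 0.0000)

v_1 = (-1, 3, -2, 0); ‖v_1‖ = 3.7417, so q_1 = (-0.2673, 0.8018, -0.5345, 0.0000).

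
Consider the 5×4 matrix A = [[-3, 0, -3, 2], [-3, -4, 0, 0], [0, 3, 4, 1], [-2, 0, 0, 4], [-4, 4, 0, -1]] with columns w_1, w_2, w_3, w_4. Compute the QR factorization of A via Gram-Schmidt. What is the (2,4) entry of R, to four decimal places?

r_{24} = -0.3222

e_1 = w_1/‖w_1‖ = (-3, -3, 0, -2, -4)/6.1644 = (-0.4867, -0.4867, 0.0000, -0.3244, -0.6489).
r_{12} = e_1·w_2 = -0.6489.
u_2 = w_2 + 0.6489·e_1 = (-0.3158, -4.3158, 3.0000, -0.2105, 3.5789).
‖u_2‖ = 6.3702, so e_2 = (-0.0496, -0.6775, 0.4709, -0.0330, 0.5618).
r_{24} = e_2·w_4 = -0.3222.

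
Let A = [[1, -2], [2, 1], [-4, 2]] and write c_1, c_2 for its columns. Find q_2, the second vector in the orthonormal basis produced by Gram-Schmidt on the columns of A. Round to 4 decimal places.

q_1 = c_1/‖c_1‖ = (1, 2, -4)/4.5826 = (0.2182, 0.4364, -0.8729).
r_{12} = q_1·c_2 = -1.7457.
u_2 = c_2 + 1.7457·q_1 = (-1.6190, 1.7619, 0.4762).
‖u_2‖ = 2.4398, so q_2 = (-0.6636, 0.7222, 0.1952).

q_2 = (-0.6636, 0.7222, 0.1952)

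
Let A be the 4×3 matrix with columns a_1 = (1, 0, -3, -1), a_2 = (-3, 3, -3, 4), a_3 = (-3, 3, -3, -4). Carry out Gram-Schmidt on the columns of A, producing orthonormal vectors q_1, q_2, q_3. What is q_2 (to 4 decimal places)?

q_2 = (-0.4873, 0.4594, -0.3759, 0.6404)

a_1 = (1, 0, -3, -1); ‖a_1‖ = 3.3166, so q_1 = (0.3015, 0.0000, -0.9045, -0.3015).
q_1·a_2 = 0.3015·(-3) + 0.0000·3 + (-0.9045)·(-3) + (-0.3015)·4 = 0.6030.
u_2 = a_2 − 0.6030·q_1 = (-3.1818, 3.0000, -2.4545, 4.1818).
‖u_2‖ = 6.5297, so q_2 = (-0.4873, 0.4594, -0.3759, 0.6404).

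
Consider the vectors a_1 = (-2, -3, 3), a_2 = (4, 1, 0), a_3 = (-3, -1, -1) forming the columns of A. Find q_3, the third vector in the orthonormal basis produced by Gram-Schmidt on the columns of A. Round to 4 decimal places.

q_3 = (0.1886, -0.7544, -0.6287)

a_1 = (-2, -3, 3); ‖a_1‖ = 4.6904, so q_1 = (-0.4264, -0.6396, 0.6396).
q_1·a_2 = (-0.4264)·4 + (-0.6396)·1 + 0.6396·0 = -2.3452.
u_2 = a_2 + 2.3452·q_1 = (3.0000, -0.5000, 1.5000).
‖u_2‖ = 3.3912, so q_2 = (0.8847, -0.1474, 0.4423).
q_1·a_3 = (-0.4264)·(-3) + (-0.6396)·(-1) + 0.6396·(-1) = 1.2792; q_2·a_3 = 0.8847·(-3) + (-0.1474)·(-1) + 0.4423·(-1) = -2.9488.
u_3 = a_3 − 1.2792·q_1 + 2.9488·q_2 = (0.1542, -0.6166, -0.5138).
‖u_3‖ = 0.8173, so q_3 = (0.1886, -0.7544, -0.6287).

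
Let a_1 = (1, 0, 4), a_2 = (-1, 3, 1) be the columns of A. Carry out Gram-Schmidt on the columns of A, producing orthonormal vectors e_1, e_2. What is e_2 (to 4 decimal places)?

a_1 = (1, 0, 4); ‖a_1‖ = 4.1231, so e_1 = (0.2425, 0.0000, 0.9701).
e_1·a_2 = 0.2425·(-1) + 0.0000·3 + 0.9701·1 = 0.7276.
u_2 = a_2 − 0.7276·e_1 = (-1.1765, 3.0000, 0.2941).
‖u_2‖ = 3.2358, so e_2 = (-0.3636, 0.9271, 0.0909).

e_2 = (-0.3636, 0.9271, 0.0909)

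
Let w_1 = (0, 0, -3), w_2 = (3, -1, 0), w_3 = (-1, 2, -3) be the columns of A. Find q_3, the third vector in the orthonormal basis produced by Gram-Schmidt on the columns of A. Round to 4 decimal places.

w_1 = (0, 0, -3); ‖w_1‖ = 3.0000, so q_1 = (0.0000, 0.0000, -1.0000).
q_1·w_2 = 0.0000·3 + 0.0000·(-1) + (-1.0000)·0 = 0.0000.
u_2 = w_2 + 0.0000·q_1 = (3.0000, -1.0000, 0.0000).
‖u_2‖ = 3.1623, so q_2 = (0.9487, -0.3162, 0.0000).
q_1·w_3 = 0.0000·(-1) + 0.0000·2 + (-1.0000)·(-3) = 3.0000; q_2·w_3 = 0.9487·(-1) + (-0.3162)·2 + 0.0000·(-3) = -1.5811.
u_3 = w_3 − 3.0000·q_1 + 1.5811·q_2 = (0.5000, 1.5000, 0.0000).
‖u_3‖ = 1.5811, so q_3 = (0.3162, 0.9487, 0.0000).

q_3 = (0.3162, 0.9487, 0.0000)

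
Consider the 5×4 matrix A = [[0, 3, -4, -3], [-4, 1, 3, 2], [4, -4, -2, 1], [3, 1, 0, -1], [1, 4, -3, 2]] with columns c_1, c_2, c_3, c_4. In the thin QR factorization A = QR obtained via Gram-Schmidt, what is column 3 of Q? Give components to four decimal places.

e_3 = (-0.6325, 0.1772, -0.3187, 0.6808, -0.0588)

c_1 = (0, -4, 4, 3, 1); ‖c_1‖ = 6.4807, so e_1 = (0.0000, -0.6172, 0.6172, 0.4629, 0.1543).
e_1·c_2 = 0.0000·3 + (-0.6172)·1 + 0.6172·(-4) + 0.4629·1 + 0.1543·4 = -2.0059.
u_2 = c_2 + 2.0059·e_1 = (3.0000, -0.2381, -2.7619, 1.9286, 4.3095).
‖u_2‖ = 6.2431, so e_2 = (0.4805, -0.0381, -0.4424, 0.3089, 0.6903).
e_1·c_3 = 0.0000·(-4) + (-0.6172)·3 + 0.6172·(-2) + 0.4629·0 + 0.1543·(-3) = -3.5490; e_2·c_3 = 0.4805·(-4) + (-0.0381)·3 + (-0.4424)·(-2) + 0.3089·0 + 0.6903·(-3) = -3.2226.
u_3 = c_3 + 3.5490·e_1 + 3.2226·e_2 = (-2.4514, 0.6866, -1.2352, 2.6384, -0.2279).
‖u_3‖ = 3.8755, so e_3 = (-0.6325, 0.1772, -0.3187, 0.6808, -0.0588).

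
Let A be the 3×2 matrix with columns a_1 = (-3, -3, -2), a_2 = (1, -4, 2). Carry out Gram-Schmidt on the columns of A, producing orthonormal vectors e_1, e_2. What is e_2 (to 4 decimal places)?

e_1 = a_1/‖a_1‖ = (-3, -3, -2)/4.6904 = (-0.6396, -0.6396, -0.4264).
r_{12} = e_1·a_2 = 1.0660.
u_2 = a_2 − 1.0660·e_1 = (1.6818, -3.3182, 2.4545).
‖u_2‖ = 4.4569, so e_2 = (0.3774, -0.7445, 0.5507).

e_2 = (0.3774, -0.7445, 0.5507)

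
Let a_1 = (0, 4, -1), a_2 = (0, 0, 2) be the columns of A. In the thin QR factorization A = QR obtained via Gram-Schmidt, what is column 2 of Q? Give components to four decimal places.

q_1 = a_1/‖a_1‖ = (0, 4, -1)/4.1231 = (0.0000, 0.9701, -0.2425).
r_{12} = q_1·a_2 = -0.4851.
u_2 = a_2 + 0.4851·q_1 = (0.0000, 0.4706, 1.8824).
‖u_2‖ = 1.9403, so q_2 = (0.0000, 0.2425, 0.9701).

q_2 = (0.0000, 0.2425, 0.9701)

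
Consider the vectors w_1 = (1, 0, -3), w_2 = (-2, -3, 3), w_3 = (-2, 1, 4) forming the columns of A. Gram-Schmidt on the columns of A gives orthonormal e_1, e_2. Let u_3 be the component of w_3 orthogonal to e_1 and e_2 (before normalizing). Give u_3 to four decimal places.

w_1 = (1, 0, -3); ‖w_1‖ = 3.1623, so e_1 = (0.3162, 0.0000, -0.9487).
e_1·w_2 = 0.3162·(-2) + 0.0000·(-3) + (-0.9487)·3 = -3.4785.
u_2 = w_2 + 3.4785·e_1 = (-0.9000, -3.0000, -0.3000).
‖u_2‖ = 3.1464, so e_2 = (-0.2860, -0.9535, -0.0953).
e_1·w_3 = 0.3162·(-2) + 0.0000·1 + (-0.9487)·4 = -4.4272; e_2·w_3 = (-0.2860)·(-2) + (-0.9535)·1 + (-0.0953)·4 = -0.7628.
u_3 = w_3 + 4.4272·e_1 + 0.7628·e_2 = (-0.8182, 0.2727, -0.2727).

u_3 = (-0.8182, 0.2727, -0.2727)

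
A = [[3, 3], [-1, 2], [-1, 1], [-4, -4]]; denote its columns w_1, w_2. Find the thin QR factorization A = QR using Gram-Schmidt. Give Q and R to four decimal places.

w_1 = (3, -1, -1, -4); ‖w_1‖ = 5.1962, so q_1 = (0.5774, -0.1925, -0.1925, -0.7698).
q_1·w_2 = 0.5774·3 + (-0.1925)·2 + (-0.1925)·1 + (-0.7698)·(-4) = 4.2339.
u_2 = w_2 − 4.2339·q_1 = (0.5556, 2.8148, 1.8148, -0.7407).
‖u_2‖ = 3.4748, so q_2 = (0.1599, 0.8101, 0.5223, -0.2132).

Q = [[0.5774, 0.1599], [-0.1925, 0.8101], [-0.1925, 0.5223], [-0.7698, -0.2132]], R = [[5.1962, 4.2339], [0.0000, 3.4748]]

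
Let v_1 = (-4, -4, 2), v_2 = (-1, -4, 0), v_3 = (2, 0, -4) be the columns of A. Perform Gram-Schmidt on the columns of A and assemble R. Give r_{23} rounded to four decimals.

r_{23} = 2.8388

e_1 = v_1/‖v_1‖ = (-4, -4, 2)/6.0000 = (-0.6667, -0.6667, 0.3333).
r_{12} = e_1·v_2 = 3.3333.
u_2 = v_2 − 3.3333·e_1 = (1.2222, -1.7778, -1.1111).
‖u_2‖ = 2.4267, so e_2 = (0.5037, -0.7326, -0.4579).
r_{23} = e_2·v_3 = 2.8388.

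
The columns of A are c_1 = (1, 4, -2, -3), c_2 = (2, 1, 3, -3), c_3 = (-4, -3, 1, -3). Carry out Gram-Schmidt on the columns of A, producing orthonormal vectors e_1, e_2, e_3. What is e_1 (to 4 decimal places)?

e_1 = (0.1826, 0.7303, -0.3651, -0.5477)

c_1 = (1, 4, -2, -3); ‖c_1‖ = 5.4772, so e_1 = (0.1826, 0.7303, -0.3651, -0.5477).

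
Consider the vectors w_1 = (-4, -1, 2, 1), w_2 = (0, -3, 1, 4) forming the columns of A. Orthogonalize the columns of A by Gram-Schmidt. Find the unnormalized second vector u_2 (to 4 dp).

u_2 = (1.6364, -2.5909, 0.1818, 3.5909)

w_1 = (-4, -1, 2, 1); ‖w_1‖ = 4.6904, so q_1 = (-0.8528, -0.2132, 0.4264, 0.2132).
q_1·w_2 = (-0.8528)·0 + (-0.2132)·(-3) + 0.4264·1 + 0.2132·4 = 1.9188.
u_2 = w_2 − 1.9188·q_1 = (1.6364, -2.5909, 0.1818, 3.5909).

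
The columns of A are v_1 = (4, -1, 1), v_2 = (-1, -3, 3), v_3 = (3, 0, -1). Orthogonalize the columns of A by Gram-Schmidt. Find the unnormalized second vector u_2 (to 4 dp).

q_1 = v_1/‖v_1‖ = (4, -1, 1)/4.2426 = (0.9428, -0.2357, 0.2357).
r_{12} = q_1·v_2 = 0.4714.
u_2 = v_2 − 0.4714·q_1 = (-1.4444, -2.8889, 2.8889).

u_2 = (-1.4444, -2.8889, 2.8889)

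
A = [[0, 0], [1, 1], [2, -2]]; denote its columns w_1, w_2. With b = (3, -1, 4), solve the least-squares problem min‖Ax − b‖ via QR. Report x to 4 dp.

x = (0.5000, -1.5000)

w_1 = (0, 1, 2); ‖w_1‖ = 2.2361, so q_1 = (0.0000, 0.4472, 0.8944).
q_1·w_2 = 0.0000·0 + 0.4472·1 + 0.8944·(-2) = -1.3416.
u_2 = w_2 + 1.3416·q_1 = (0.0000, 1.6000, -0.8000).
‖u_2‖ = 1.7889, so q_2 = (0.0000, 0.8944, -0.4472).
Qᵀb = (3.1305, -2.6833).
Back-substitute: x_2 = -2.6833/1.7889 = -1.5000.
x_1 = (3.1305 + 1.3416·(-1.5000))/2.2361 = 0.5000.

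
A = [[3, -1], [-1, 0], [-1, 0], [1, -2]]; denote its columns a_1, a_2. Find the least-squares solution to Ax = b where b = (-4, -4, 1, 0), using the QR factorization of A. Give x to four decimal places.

x = (-0.7143, 0.0857)

q_1 = a_1/‖a_1‖ = (3, -1, -1, 1)/3.4641 = (0.8660, -0.2887, -0.2887, 0.2887).
r_{12} = q_1·a_2 = -1.4434.
u_2 = a_2 + 1.4434·q_1 = (0.2500, -0.4167, -0.4167, -1.5833).
‖u_2‖ = 1.7078, so q_2 = (0.1464, -0.2440, -0.2440, -0.9271).
Qᵀb = (-2.5981, 0.1464).
Back-substitute: x_2 = 0.1464/1.7078 = 0.0857.
x_1 = (-2.5981 + 1.4434·0.0857)/3.4641 = -0.7143.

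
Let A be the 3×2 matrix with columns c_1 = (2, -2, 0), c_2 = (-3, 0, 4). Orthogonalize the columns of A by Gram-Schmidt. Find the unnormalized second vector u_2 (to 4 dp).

c_1 = (2, -2, 0); ‖c_1‖ = 2.8284, so e_1 = (0.7071, -0.7071, 0.0000).
e_1·c_2 = 0.7071·(-3) + (-0.7071)·0 + 0.0000·4 = -2.1213.
u_2 = c_2 + 2.1213·e_1 = (-1.5000, -1.5000, 4.0000).

u_2 = (-1.5000, -1.5000, 4.0000)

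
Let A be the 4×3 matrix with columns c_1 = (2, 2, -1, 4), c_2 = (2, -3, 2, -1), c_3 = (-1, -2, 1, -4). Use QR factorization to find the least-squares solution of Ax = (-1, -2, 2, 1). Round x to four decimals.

x = (-3.7333, 1.1000, -4.2667)

e_1 = c_1/‖c_1‖ = (2, 2, -1, 4)/5.0000 = (0.4000, 0.4000, -0.2000, 0.8000).
r_{12} = e_1·c_2 = -1.6000.
u_2 = c_2 + 1.6000·e_1 = (2.6400, -2.3600, 1.6800, 0.2800).
‖u_2‖ = 3.9294, so e_2 = (0.6719, -0.6006, 0.4275, 0.0713).
r_{13} = e_1·c_3 = -4.6000; r_{23} = e_2·c_3 = 0.6719.
u_3 = c_3 + 4.6000·e_1 − 0.6719·e_2 = (0.3886, 0.2435, -0.2073, -0.3679).
‖u_3‖ = 0.6234, so e_3 = (0.6234, 0.3907, -0.3325, -0.5901).
Qᵀb = (-0.8000, 1.4557, -2.6597).
Back-substitute: x_3 = -2.6597/0.6234 = -4.2667.
x_2 = (1.4557 − 0.6719·(-4.2667))/3.9294 = 1.1000.
x_1 = (-0.8000 + 1.6000·1.1000 + 4.6000·(-4.2667))/5.0000 = -3.7333.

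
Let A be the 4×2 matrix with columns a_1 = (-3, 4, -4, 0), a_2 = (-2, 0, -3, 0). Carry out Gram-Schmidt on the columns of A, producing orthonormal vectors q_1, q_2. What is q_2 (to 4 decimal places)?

a_1 = (-3, 4, -4, 0); ‖a_1‖ = 6.4031, so q_1 = (-0.4685, 0.6247, -0.6247, 0.0000).
q_1·a_2 = (-0.4685)·(-2) + 0.6247·0 + (-0.6247)·(-3) + 0.0000·0 = 2.8111.
u_2 = a_2 − 2.8111·q_1 = (-0.6829, -1.7561, -1.2439, 0.0000).
‖u_2‖ = 2.2578, so q_2 = (-0.3025, -0.7778, -0.5509, 0.0000).

q_2 = (-0.3025, -0.7778, -0.5509, 0.0000)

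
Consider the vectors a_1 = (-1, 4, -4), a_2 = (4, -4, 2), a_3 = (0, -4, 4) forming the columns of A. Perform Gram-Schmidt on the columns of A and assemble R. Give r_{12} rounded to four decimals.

r_{12} = -4.8742

a_1 = (-1, 4, -4); ‖a_1‖ = 5.7446, so q_1 = (-0.1741, 0.6963, -0.6963).
r_{12} = q_1·a_2 = -4.8742.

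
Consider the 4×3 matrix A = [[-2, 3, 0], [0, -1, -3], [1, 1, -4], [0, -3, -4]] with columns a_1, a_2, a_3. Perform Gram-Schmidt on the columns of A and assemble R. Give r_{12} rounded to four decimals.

q_1 = a_1/‖a_1‖ = (-2, 0, 1, 0)/2.2361 = (-0.8944, 0.0000, 0.4472, 0.0000).
r_{12} = q_1·a_2 = -2.2361.

r_{12} = -2.2361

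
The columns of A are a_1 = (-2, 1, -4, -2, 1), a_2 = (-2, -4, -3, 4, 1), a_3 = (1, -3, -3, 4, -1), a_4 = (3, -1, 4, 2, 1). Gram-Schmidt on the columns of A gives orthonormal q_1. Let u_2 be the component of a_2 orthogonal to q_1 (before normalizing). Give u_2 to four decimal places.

a_1 = (-2, 1, -4, -2, 1); ‖a_1‖ = 5.0990, so q_1 = (-0.3922, 0.1961, -0.7845, -0.3922, 0.1961).
q_1·a_2 = (-0.3922)·(-2) + 0.1961·(-4) + (-0.7845)·(-3) + (-0.3922)·4 + 0.1961·1 = 0.9806.
u_2 = a_2 − 0.9806·q_1 = (-1.6154, -4.1923, -2.2308, 4.3846, 0.8077).

u_2 = (-1.6154, -4.1923, -2.2308, 4.3846, 0.8077)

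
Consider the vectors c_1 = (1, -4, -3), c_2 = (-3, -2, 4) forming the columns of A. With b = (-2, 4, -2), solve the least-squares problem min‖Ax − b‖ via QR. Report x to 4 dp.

x = (-0.5929, -0.4879)

c_1 = (1, -4, -3); ‖c_1‖ = 5.0990, so e_1 = (0.1961, -0.7845, -0.5883).
e_1·c_2 = 0.1961·(-3) + (-0.7845)·(-2) + (-0.5883)·4 = -1.3728.
u_2 = c_2 + 1.3728·e_1 = (-2.7308, -3.0769, 3.1923).
‖u_2‖ = 5.2072, so e_2 = (-0.5244, -0.5909, 0.6131).
Qᵀb = (-2.3534, -2.5408).
Back-substitute: x_2 = -2.5408/5.2072 = -0.4879.
x_1 = (-2.3534 + 1.3728·(-0.4879))/5.0990 = -0.5929.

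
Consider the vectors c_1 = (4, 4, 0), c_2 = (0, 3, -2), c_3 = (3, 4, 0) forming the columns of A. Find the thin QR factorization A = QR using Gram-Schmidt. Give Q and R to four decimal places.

c_1 = (4, 4, 0); ‖c_1‖ = 5.6569, so e_1 = (0.7071, 0.7071, 0.0000).
e_1·c_2 = 0.7071·0 + 0.7071·3 + 0.0000·(-2) = 2.1213.
u_2 = c_2 − 2.1213·e_1 = (-1.5000, 1.5000, -2.0000).
‖u_2‖ = 2.9155, so e_2 = (-0.5145, 0.5145, -0.6860).
e_1·c_3 = 0.7071·3 + 0.7071·4 + 0.0000·0 = 4.9497; e_2·c_3 = (-0.5145)·3 + 0.5145·4 + (-0.6860)·0 = 0.5145.
u_3 = c_3 − 4.9497·e_1 − 0.5145·e_2 = (-0.2353, 0.2353, 0.3529).
‖u_3‖ = 0.4851, so e_3 = (-0.4851, 0.4851, 0.7276).

Q = [[0.7071, -0.5145, -0.4851], [0.7071, 0.5145, 0.4851], [0.0000, -0.6860, 0.7276]], R = [[5.6569, 2.1213, 4.9497], [0.0000, 2.9155, 0.5145], [0.0000, 0.0000, 0.4851]]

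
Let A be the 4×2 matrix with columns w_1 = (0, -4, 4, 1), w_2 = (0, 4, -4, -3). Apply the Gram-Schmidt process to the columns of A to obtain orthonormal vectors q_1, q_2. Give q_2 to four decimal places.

q_1 = w_1/‖w_1‖ = (0, -4, 4, 1)/5.7446 = (0.0000, -0.6963, 0.6963, 0.1741).
r_{12} = q_1·w_2 = -6.0927.
u_2 = w_2 + 6.0927·q_1 = (0.0000, -0.2424, 0.2424, -1.9394).
‖u_2‖ = 1.9695, so q_2 = (0.0000, -0.1231, 0.1231, -0.9847).

q_2 = (0.0000, -0.1231, 0.1231, -0.9847)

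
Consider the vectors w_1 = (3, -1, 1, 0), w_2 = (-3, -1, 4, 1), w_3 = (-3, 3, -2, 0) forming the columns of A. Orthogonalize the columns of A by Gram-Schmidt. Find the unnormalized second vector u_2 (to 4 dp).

w_1 = (3, -1, 1, 0); ‖w_1‖ = 3.3166, so e_1 = (0.9045, -0.3015, 0.3015, 0.0000).
e_1·w_2 = 0.9045·(-3) + (-0.3015)·(-1) + 0.3015·4 + 0.0000·1 = -1.2060.
u_2 = w_2 + 1.2060·e_1 = (-1.9091, -1.3636, 4.3636, 1.0000).

u_2 = (-1.9091, -1.3636, 4.3636, 1.0000)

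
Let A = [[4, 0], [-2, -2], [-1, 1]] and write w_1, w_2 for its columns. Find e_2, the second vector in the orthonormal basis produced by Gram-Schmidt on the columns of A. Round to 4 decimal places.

w_1 = (4, -2, -1); ‖w_1‖ = 4.5826, so e_1 = (0.8729, -0.4364, -0.2182).
e_1·w_2 = 0.8729·0 + (-0.4364)·(-2) + (-0.2182)·1 = 0.6547.
u_2 = w_2 − 0.6547·e_1 = (-0.5714, -1.7143, 1.1429).
‖u_2‖ = 2.1381, so e_2 = (-0.2673, -0.8018, 0.5345).

e_2 = (-0.2673, -0.8018, 0.5345)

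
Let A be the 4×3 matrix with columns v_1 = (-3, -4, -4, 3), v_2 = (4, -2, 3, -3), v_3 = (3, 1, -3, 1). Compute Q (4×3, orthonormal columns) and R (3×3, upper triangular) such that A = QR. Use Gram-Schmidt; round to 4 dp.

Q = [[-0.4243, 0.4951, 0.7217], [-0.5657, -0.7921, 0.2250], [-0.5657, 0.1980, -0.6281], [0.4243, -0.2970, 0.1842]], R = [[7.0711, -3.5355, 0.2828], [0.0000, 5.0498, -0.1980], [0.0000, 0.0000, 4.4588]]

v_1 = (-3, -4, -4, 3); ‖v_1‖ = 7.0711, so e_1 = (-0.4243, -0.5657, -0.5657, 0.4243).
e_1·v_2 = (-0.4243)·4 + (-0.5657)·(-2) + (-0.5657)·3 + 0.4243·(-3) = -3.5355.
u_2 = v_2 + 3.5355·e_1 = (2.5000, -4.0000, 1.0000, -1.5000).
‖u_2‖ = 5.0498, so e_2 = (0.4951, -0.7921, 0.1980, -0.2970).
e_1·v_3 = (-0.4243)·3 + (-0.5657)·1 + (-0.5657)·(-3) + 0.4243·1 = 0.2828; e_2·v_3 = 0.4951·3 + (-0.7921)·1 + 0.1980·(-3) + (-0.2970)·1 = -0.1980.
u_3 = v_3 − 0.2828·e_1 + 0.1980·e_2 = (3.2180, 1.0031, -2.8008, 0.8212).
‖u_3‖ = 4.4588, so e_3 = (0.7217, 0.2250, -0.6281, 0.1842).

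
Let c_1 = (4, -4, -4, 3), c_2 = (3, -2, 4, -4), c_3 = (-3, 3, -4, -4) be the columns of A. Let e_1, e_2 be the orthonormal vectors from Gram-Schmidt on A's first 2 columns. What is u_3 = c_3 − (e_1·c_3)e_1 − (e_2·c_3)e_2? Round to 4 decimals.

c_1 = (4, -4, -4, 3); ‖c_1‖ = 7.5498, so e_1 = (0.5298, -0.5298, -0.5298, 0.3974).
e_1·c_2 = 0.5298·3 + (-0.5298)·(-2) + (-0.5298)·4 + 0.3974·(-4) = -1.0596.
u_2 = c_2 + 1.0596·e_1 = (3.5614, -2.5614, 3.4386, -3.5789).
‖u_2‖ = 6.6240, so e_2 = (0.5377, -0.3867, 0.5191, -0.5403).
e_1·c_3 = 0.5298·(-3) + (-0.5298)·3 + (-0.5298)·(-4) + 0.3974·(-4) = -2.6491; e_2·c_3 = 0.5377·(-3) + (-0.3867)·3 + 0.5191·(-4) + (-0.5403)·(-4) = -2.6883.
u_3 = c_3 + 2.6491·e_1 + 2.6883·e_2 = (-0.1511, 0.5570, -4.0080, -4.3998).

u_3 = (-0.1511, 0.5570, -4.0080, -4.3998)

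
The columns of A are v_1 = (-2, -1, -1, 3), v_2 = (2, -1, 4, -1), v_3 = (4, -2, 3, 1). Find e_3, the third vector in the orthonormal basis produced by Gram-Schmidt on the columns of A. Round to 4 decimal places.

e_3 = (0.8318, -0.1866, -0.3704, 0.3689)

v_1 = (-2, -1, -1, 3); ‖v_1‖ = 3.8730, so e_1 = (-0.5164, -0.2582, -0.2582, 0.7746).
e_1·v_2 = (-0.5164)·2 + (-0.2582)·(-1) + (-0.2582)·4 + 0.7746·(-1) = -2.5820.
u_2 = v_2 + 2.5820·e_1 = (0.6667, -1.6667, 3.3333, 1.0000).
‖u_2‖ = 3.9158, so e_2 = (0.1703, -0.4256, 0.8513, 0.2554).
e_1·v_3 = (-0.5164)·4 + (-0.2582)·(-2) + (-0.2582)·3 + 0.7746·1 = -1.5492; e_2·v_3 = 0.1703·4 + (-0.4256)·(-2) + 0.8513·3 + 0.2554·1 = 4.3414.
u_3 = v_3 + 1.5492·e_1 − 4.3414·e_2 = (2.4609, -0.5522, -1.0957, 1.0913).
‖u_3‖ = 2.9584, so e_3 = (0.8318, -0.1866, -0.3704, 0.3689).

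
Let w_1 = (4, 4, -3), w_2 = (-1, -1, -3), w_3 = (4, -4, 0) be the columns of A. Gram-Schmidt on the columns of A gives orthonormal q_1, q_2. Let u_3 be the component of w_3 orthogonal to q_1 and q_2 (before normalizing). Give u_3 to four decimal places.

u_3 = (4.0000, -4.0000, 0.0000)

w_1 = (4, 4, -3); ‖w_1‖ = 6.4031, so q_1 = (0.6247, 0.6247, -0.4685).
q_1·w_2 = 0.6247·(-1) + 0.6247·(-1) + (-0.4685)·(-3) = 0.1562.
u_2 = w_2 − 0.1562·q_1 = (-1.0976, -1.0976, -2.9268).
‖u_2‖ = 3.3129, so q_2 = (-0.3313, -0.3313, -0.8835).
q_1·w_3 = 0.6247·4 + 0.6247·(-4) + (-0.4685)·0 = 0.0000; q_2·w_3 = (-0.3313)·4 + (-0.3313)·(-4) + (-0.8835)·0 = 0.0000.
u_3 = w_3 + 0.0000·q_1 + 0.0000·q_2 = (4.0000, -4.0000, 0.0000).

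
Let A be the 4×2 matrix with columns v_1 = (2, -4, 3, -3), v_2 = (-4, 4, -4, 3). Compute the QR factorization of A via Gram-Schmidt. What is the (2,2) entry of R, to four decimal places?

v_1 = (2, -4, 3, -3); ‖v_1‖ = 6.1644, so e_1 = (0.3244, -0.6489, 0.4867, -0.4867).
e_1·v_2 = 0.3244·(-4) + (-0.6489)·4 + 0.4867·(-4) + (-0.4867)·3 = -7.3000.
u_2 = v_2 + 7.3000·e_1 = (-1.6316, -0.7368, -0.4474, -0.5526).
r_{22} = ‖u_2‖ = 1.9263.

r_{22} = 1.9263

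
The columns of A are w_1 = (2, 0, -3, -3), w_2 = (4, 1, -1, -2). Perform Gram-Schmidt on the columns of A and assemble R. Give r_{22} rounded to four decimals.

r_{22} = 2.9772

w_1 = (2, 0, -3, -3); ‖w_1‖ = 4.6904, so e_1 = (0.4264, 0.0000, -0.6396, -0.6396).
e_1·w_2 = 0.4264·4 + 0.0000·1 + (-0.6396)·(-1) + (-0.6396)·(-2) = 3.6244.
u_2 = w_2 − 3.6244·e_1 = (2.4545, 1.0000, 1.3182, 0.3182).
r_{22} = ‖u_2‖ = 2.9772.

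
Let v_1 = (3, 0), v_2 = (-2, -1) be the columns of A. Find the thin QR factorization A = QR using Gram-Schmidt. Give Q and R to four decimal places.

v_1 = (3, 0); ‖v_1‖ = 3.0000, so q_1 = (1.0000, 0.0000).
q_1·v_2 = 1.0000·(-2) + 0.0000·(-1) = -2.0000.
u_2 = v_2 + 2.0000·q_1 = (0.0000, -1.0000).
‖u_2‖ = 1.0000, so q_2 = (0.0000, -1.0000).

Q = [[1.0000, 0.0000], [0.0000, -1.0000]], R = [[3.0000, -2.0000], [0.0000, 1.0000]]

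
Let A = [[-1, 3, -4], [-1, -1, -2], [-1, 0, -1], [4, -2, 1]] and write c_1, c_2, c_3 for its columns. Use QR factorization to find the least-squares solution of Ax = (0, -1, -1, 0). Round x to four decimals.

x = (0.1686, 0.4441, 0.2943)

c_1 = (-1, -1, -1, 4); ‖c_1‖ = 4.3589, so q_1 = (-0.2294, -0.2294, -0.2294, 0.9177).
q_1·c_2 = (-0.2294)·3 + (-0.2294)·(-1) + (-0.2294)·0 + 0.9177·(-2) = -2.2942.
u_2 = c_2 + 2.2942·q_1 = (2.4737, -1.5263, -0.5263, 0.1053).
‖u_2‖ = 2.9558, so q_2 = (0.8369, -0.5164, -0.1781, 0.0356).
q_1·c_3 = (-0.2294)·(-4) + (-0.2294)·(-2) + (-0.2294)·(-1) + 0.9177·1 = 2.5236; q_2·c_3 = 0.8369·(-4) + (-0.5164)·(-2) + (-0.1781)·(-1) + 0.0356·1 = -2.1011.
u_3 = c_3 − 2.5236·q_1 + 2.1011·q_2 = (-1.6627, -2.5060, -0.7952, -1.2410).
‖u_3‖ = 3.3492, so q_3 = (-0.4964, -0.7483, -0.2374, -0.3705).
Qᵀb = (0.4588, 0.6944, 0.9857).
Back-substitute: x_3 = 0.9857/3.3492 = 0.2943.
x_2 = (0.6944 + 2.1011·0.2943)/2.9558 = 0.4441.
x_1 = (0.4588 + 2.2942·0.4441 − 2.5236·0.2943)/4.3589 = 0.1686.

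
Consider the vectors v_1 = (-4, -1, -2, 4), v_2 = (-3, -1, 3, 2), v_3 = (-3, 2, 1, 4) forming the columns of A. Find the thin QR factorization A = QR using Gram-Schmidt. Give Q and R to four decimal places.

Q = [[-0.6576, -0.3351, 0.0833], [-0.1644, -0.1446, 0.9119], [-0.3288, 0.9265, 0.1348], [0.6576, 0.0920, 0.3786]], R = [[6.0828, 2.4660, 3.9456], [0.0000, 4.1133, 2.0106], [0.0000, 0.0000, 3.2233]]

v_1 = (-4, -1, -2, 4); ‖v_1‖ = 6.0828, so e_1 = (-0.6576, -0.1644, -0.3288, 0.6576).
e_1·v_2 = (-0.6576)·(-3) + (-0.1644)·(-1) + (-0.3288)·3 + 0.6576·2 = 2.4660.
u_2 = v_2 − 2.4660·e_1 = (-1.3784, -0.5946, 3.8108, 0.3784).
‖u_2‖ = 4.1133, so e_2 = (-0.3351, -0.1446, 0.9265, 0.0920).
e_1·v_3 = (-0.6576)·(-3) + (-0.1644)·2 + (-0.3288)·1 + 0.6576·4 = 3.9456; e_2·v_3 = (-0.3351)·(-3) + (-0.1446)·2 + 0.9265·1 + 0.0920·4 = 2.0106.
u_3 = v_3 − 3.9456·e_1 − 2.0106·e_2 = (0.2684, 2.9393, 0.4345, 1.2204).
‖u_3‖ = 3.2233, so e_3 = (0.0833, 0.9119, 0.1348, 0.3786).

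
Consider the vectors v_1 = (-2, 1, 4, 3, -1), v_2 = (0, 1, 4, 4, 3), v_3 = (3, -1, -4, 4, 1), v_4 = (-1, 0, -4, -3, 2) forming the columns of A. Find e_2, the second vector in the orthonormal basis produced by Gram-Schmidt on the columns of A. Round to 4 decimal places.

e_1 = v_1/‖v_1‖ = (-2, 1, 4, 3, -1)/5.5678 = (-0.3592, 0.1796, 0.7184, 0.5388, -0.1796).
r_{12} = e_1·v_2 = 4.6697.
u_2 = v_2 − 4.6697·e_1 = (1.6774, 0.1613, 0.6452, 1.4839, 3.8387).
‖u_2‖ = 4.4937, so e_2 = (0.3733, 0.0359, 0.1436, 0.3302, 0.8542).

e_2 = (0.3733, 0.0359, 0.1436, 0.3302, 0.8542)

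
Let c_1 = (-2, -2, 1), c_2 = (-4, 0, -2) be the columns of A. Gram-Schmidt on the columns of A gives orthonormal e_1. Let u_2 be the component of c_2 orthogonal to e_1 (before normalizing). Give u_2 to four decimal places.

u_2 = (-2.6667, 1.3333, -2.6667)

c_1 = (-2, -2, 1); ‖c_1‖ = 3.0000, so e_1 = (-0.6667, -0.6667, 0.3333).
e_1·c_2 = (-0.6667)·(-4) + (-0.6667)·0 + 0.3333·(-2) = 2.0000.
u_2 = c_2 − 2.0000·e_1 = (-2.6667, 1.3333, -2.6667).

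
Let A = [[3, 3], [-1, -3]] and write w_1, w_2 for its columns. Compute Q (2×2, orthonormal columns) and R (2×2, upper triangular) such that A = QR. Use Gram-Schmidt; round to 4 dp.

e_1 = w_1/‖w_1‖ = (3, -1)/3.1623 = (0.9487, -0.3162).
r_{12} = e_1·w_2 = 3.7947.
u_2 = w_2 − 3.7947·e_1 = (-0.6000, -1.8000).
‖u_2‖ = 1.8974, so e_2 = (-0.3162, -0.9487).

Q = [[0.9487, -0.3162], [-0.3162, -0.9487]], R = [[3.1623, 3.7947], [0.0000, 1.8974]]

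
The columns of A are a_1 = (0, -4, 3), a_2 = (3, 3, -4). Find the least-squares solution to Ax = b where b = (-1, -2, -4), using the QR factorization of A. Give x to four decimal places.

x = (0.1168, 0.2883)

a_1 = (0, -4, 3); ‖a_1‖ = 5.0000, so q_1 = (0.0000, -0.8000, 0.6000).
q_1·a_2 = 0.0000·3 + (-0.8000)·3 + 0.6000·(-4) = -4.8000.
u_2 = a_2 + 4.8000·q_1 = (3.0000, -0.8400, -1.1200).
‖u_2‖ = 3.3106, so q_2 = (0.9062, -0.2537, -0.3383).
Qᵀb = (-0.8000, 0.9545).
Back-substitute: x_2 = 0.9545/3.3106 = 0.2883.
x_1 = (-0.8000 + 4.8000·0.2883)/5.0000 = 0.1168.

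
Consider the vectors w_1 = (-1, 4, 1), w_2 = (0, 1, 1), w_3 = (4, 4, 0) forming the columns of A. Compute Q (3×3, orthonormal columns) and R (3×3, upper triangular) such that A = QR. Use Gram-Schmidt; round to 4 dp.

Q = [[-0.2357, 0.3553, 0.9045], [0.9428, -0.1421, 0.3015], [0.2357, 0.9239, -0.3015]], R = [[4.2426, 1.1785, 2.8284], [0.0000, 0.7817, 0.8528], [0.0000, 0.0000, 4.8242]]

w_1 = (-1, 4, 1); ‖w_1‖ = 4.2426, so q_1 = (-0.2357, 0.9428, 0.2357).
q_1·w_2 = (-0.2357)·0 + 0.9428·1 + 0.2357·1 = 1.1785.
u_2 = w_2 − 1.1785·q_1 = (0.2778, -0.1111, 0.7222).
‖u_2‖ = 0.7817, so q_2 = (0.3553, -0.1421, 0.9239).
q_1·w_3 = (-0.2357)·4 + 0.9428·4 + 0.2357·0 = 2.8284; q_2·w_3 = 0.3553·4 + (-0.1421)·4 + 0.9239·0 = 0.8528.
u_3 = w_3 − 2.8284·q_1 − 0.8528·q_2 = (4.3636, 1.4545, -1.4545).
‖u_3‖ = 4.8242, so q_3 = (0.9045, 0.3015, -0.3015).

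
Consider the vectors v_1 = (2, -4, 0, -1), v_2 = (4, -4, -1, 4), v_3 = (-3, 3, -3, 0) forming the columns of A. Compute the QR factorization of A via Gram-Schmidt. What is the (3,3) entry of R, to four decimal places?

v_1 = (2, -4, 0, -1); ‖v_1‖ = 4.5826, so e_1 = (0.4364, -0.8729, 0.0000, -0.2182).
e_1·v_2 = 0.4364·4 + (-0.8729)·(-4) + 0.0000·(-1) + (-0.2182)·4 = 4.3644.
u_2 = v_2 − 4.3644·e_1 = (2.0952, -0.1905, -1.0000, 4.9524).
‖u_2‖ = 5.4729, so e_2 = (0.3828, -0.0348, -0.1827, 0.9049).
e_1·v_3 = 0.4364·(-3) + (-0.8729)·3 + 0.0000·(-3) + (-0.2182)·0 = -3.9279; e_2·v_3 = 0.3828·(-3) + (-0.0348)·3 + (-0.1827)·(-3) + 0.9049·0 = -0.7048.
u_3 = v_3 + 3.9279·e_1 + 0.7048·e_2 = (-1.0159, -0.4531, -3.1288, -0.2194).
r_{33} = ‖u_3‖ = 3.3279.

r_{33} = 3.3279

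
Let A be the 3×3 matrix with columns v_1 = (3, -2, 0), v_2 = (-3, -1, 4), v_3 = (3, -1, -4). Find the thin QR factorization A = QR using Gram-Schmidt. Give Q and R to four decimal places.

q_1 = v_1/‖v_1‖ = (3, -2, 0)/3.6056 = (0.8321, -0.5547, 0.0000).
r_{12} = q_1·v_2 = -1.9415.
u_2 = v_2 + 1.9415·q_1 = (-1.3846, -2.0769, 4.0000).
‖u_2‖ = 4.7150, so q_2 = (-0.2937, -0.4405, 0.8484).
r_{13} = q_1·v_3 = 3.0509; r_{23} = q_2·v_3 = -3.8340.
u_3 = v_3 − 3.0509·q_1 + 3.8340·q_2 = (-0.6644, -0.9965, -0.7474).
‖u_3‖ = 1.4118, so q_3 = (-0.4706, -0.7059, -0.5294).

Q = [[0.8321, -0.2937, -0.4706], [-0.5547, -0.4405, -0.7059], [0.0000, 0.8484, -0.5294]], R = [[3.6056, -1.9415, 3.0509], [0.0000, 4.7150, -3.8340], [0.0000, 0.0000, 1.4118]]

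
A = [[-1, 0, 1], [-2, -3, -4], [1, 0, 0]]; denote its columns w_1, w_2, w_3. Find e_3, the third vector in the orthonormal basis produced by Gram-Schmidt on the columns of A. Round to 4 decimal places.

e_3 = (0.7071, 0.0000, 0.7071)

e_1 = w_1/‖w_1‖ = (-1, -2, 1)/2.4495 = (-0.4082, -0.8165, 0.4082).
r_{12} = e_1·w_2 = 2.4495.
u_2 = w_2 − 2.4495·e_1 = (1.0000, -1.0000, -1.0000).
‖u_2‖ = 1.7321, so e_2 = (0.5774, -0.5774, -0.5774).
r_{13} = e_1·w_3 = 2.8577; r_{23} = e_2·w_3 = 2.8868.
u_3 = w_3 − 2.8577·e_1 − 2.8868·e_2 = (0.5000, 0.0000, 0.5000).
‖u_3‖ = 0.7071, so e_3 = (0.7071, 0.0000, 0.7071).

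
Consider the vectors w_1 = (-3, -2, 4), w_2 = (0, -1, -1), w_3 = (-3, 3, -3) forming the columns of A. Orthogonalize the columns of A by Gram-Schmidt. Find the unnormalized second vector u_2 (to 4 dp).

u_2 = (-0.2069, -1.1379, -0.7241)

e_1 = w_1/‖w_1‖ = (-3, -2, 4)/5.3852 = (-0.5571, -0.3714, 0.7428).
r_{12} = e_1·w_2 = -0.3714.
u_2 = w_2 + 0.3714·e_1 = (-0.2069, -1.1379, -0.7241).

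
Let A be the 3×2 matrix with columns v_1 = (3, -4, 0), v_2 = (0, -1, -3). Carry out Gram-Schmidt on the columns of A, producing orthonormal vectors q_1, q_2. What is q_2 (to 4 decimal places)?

v_1 = (3, -4, 0); ‖v_1‖ = 5.0000, so q_1 = (0.6000, -0.8000, 0.0000).
q_1·v_2 = 0.6000·0 + (-0.8000)·(-1) + 0.0000·(-3) = 0.8000.
u_2 = v_2 − 0.8000·q_1 = (-0.4800, -0.3600, -3.0000).
‖u_2‖ = 3.0594, so q_2 = (-0.1569, -0.1177, -0.9806).

q_2 = (-0.1569, -0.1177, -0.9806)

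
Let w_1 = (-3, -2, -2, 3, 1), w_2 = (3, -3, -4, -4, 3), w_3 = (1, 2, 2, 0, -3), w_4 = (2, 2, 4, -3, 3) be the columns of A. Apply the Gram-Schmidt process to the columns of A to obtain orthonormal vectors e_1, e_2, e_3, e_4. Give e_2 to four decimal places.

e_2 = (0.3344, -0.4313, -0.5622, -0.4652, 0.4119)

w_1 = (-3, -2, -2, 3, 1); ‖w_1‖ = 5.1962, so e_1 = (-0.5774, -0.3849, -0.3849, 0.5774, 0.1925).
e_1·w_2 = (-0.5774)·3 + (-0.3849)·(-3) + (-0.3849)·(-4) + 0.5774·(-4) + 0.1925·3 = -0.7698.
u_2 = w_2 + 0.7698·e_1 = (2.5556, -3.2963, -4.2963, -3.5556, 3.1481).
‖u_2‖ = 7.6425, so e_2 = (0.3344, -0.4313, -0.5622, -0.4652, 0.4119).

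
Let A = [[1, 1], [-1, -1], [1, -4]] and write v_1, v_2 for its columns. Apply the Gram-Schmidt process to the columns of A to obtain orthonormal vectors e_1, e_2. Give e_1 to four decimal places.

e_1 = (0.5774, -0.5774, 0.5774)

v_1 = (1, -1, 1); ‖v_1‖ = 1.7321, so e_1 = (0.5774, -0.5774, 0.5774).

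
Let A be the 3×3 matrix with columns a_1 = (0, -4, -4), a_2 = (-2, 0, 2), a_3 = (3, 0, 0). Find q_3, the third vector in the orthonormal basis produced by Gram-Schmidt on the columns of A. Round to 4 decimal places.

q_3 = (0.5774, -0.5774, 0.5774)

q_1 = a_1/‖a_1‖ = (0, -4, -4)/5.6569 = (0.0000, -0.7071, -0.7071).
r_{12} = q_1·a_2 = -1.4142.
u_2 = a_2 + 1.4142·q_1 = (-2.0000, -1.0000, 1.0000).
‖u_2‖ = 2.4495, so q_2 = (-0.8165, -0.4082, 0.4082).
r_{13} = q_1·a_3 = 0.0000; r_{23} = q_2·a_3 = -2.4495.
u_3 = a_3 + 0.0000·q_1 + 2.4495·q_2 = (1.0000, -1.0000, 1.0000).
‖u_3‖ = 1.7321, so q_3 = (0.5774, -0.5774, 0.5774).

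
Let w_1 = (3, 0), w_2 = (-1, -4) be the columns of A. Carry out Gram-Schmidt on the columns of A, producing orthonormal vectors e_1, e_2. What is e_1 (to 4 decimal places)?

w_1 = (3, 0); ‖w_1‖ = 3.0000, so e_1 = (1.0000, 0.0000).

e_1 = (1.0000, 0.0000)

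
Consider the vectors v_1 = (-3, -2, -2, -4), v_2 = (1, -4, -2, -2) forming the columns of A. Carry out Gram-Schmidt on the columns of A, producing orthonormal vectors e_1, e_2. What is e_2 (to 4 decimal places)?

e_2 = (0.6316, -0.7369, -0.2406, 0.0150)

v_1 = (-3, -2, -2, -4); ‖v_1‖ = 5.7446, so e_1 = (-0.5222, -0.3482, -0.3482, -0.6963).
e_1·v_2 = (-0.5222)·1 + (-0.3482)·(-4) + (-0.3482)·(-2) + (-0.6963)·(-2) = 2.9593.
u_2 = v_2 − 2.9593·e_1 = (2.5455, -2.9697, -0.9697, 0.0606).
‖u_2‖ = 4.0302, so e_2 = (0.6316, -0.7369, -0.2406, 0.0150).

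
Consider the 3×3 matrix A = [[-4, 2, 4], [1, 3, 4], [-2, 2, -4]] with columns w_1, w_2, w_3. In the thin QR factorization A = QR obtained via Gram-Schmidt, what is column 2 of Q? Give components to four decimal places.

w_1 = (-4, 1, -2); ‖w_1‖ = 4.5826, so e_1 = (-0.8729, 0.2182, -0.4364).
e_1·w_2 = (-0.8729)·2 + 0.2182·3 + (-0.4364)·2 = -1.9640.
u_2 = w_2 + 1.9640·e_1 = (0.2857, 3.4286, 1.1429).
‖u_2‖ = 3.6253, so e_2 = (0.0788, 0.9457, 0.3152).

e_2 = (0.0788, 0.9457, 0.3152)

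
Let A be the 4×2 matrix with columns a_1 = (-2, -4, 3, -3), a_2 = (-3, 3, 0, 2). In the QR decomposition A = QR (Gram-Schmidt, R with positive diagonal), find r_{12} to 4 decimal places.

e_1 = a_1/‖a_1‖ = (-2, -4, 3, -3)/6.1644 = (-0.3244, -0.6489, 0.4867, -0.4867).
r_{12} = e_1·a_2 = -1.9467.

r_{12} = -1.9467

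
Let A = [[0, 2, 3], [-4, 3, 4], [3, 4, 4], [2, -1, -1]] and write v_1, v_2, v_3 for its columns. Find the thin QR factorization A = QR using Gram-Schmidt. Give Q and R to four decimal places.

Q = [[0.0000, 0.3660, 0.8165], [-0.7428, 0.4985, 0.0207], [0.5571, 0.7698, -0.3007], [0.3714, -0.1578, 0.4924]], R = [[5.3852, -0.3714, -1.1142], [0.0000, 5.4646, 6.3291], [0.0000, 0.0000, 0.8372]]

v_1 = (0, -4, 3, 2); ‖v_1‖ = 5.3852, so e_1 = (0.0000, -0.7428, 0.5571, 0.3714).
e_1·v_2 = 0.0000·2 + (-0.7428)·3 + 0.5571·4 + 0.3714·(-1) = -0.3714.
u_2 = v_2 + 0.3714·e_1 = (2.0000, 2.7241, 4.2069, -0.8621).
‖u_2‖ = 5.4646, so e_2 = (0.3660, 0.4985, 0.7698, -0.1578).
e_1·v_3 = 0.0000·3 + (-0.7428)·4 + 0.5571·4 + 0.3714·(-1) = -1.1142; e_2·v_3 = 0.3660·3 + 0.4985·4 + 0.7698·4 + (-0.1578)·(-1) = 6.3291.
u_3 = v_3 + 1.1142·e_1 − 6.3291·e_2 = (0.6836, 0.0173, -0.2517, 0.4122).
‖u_3‖ = 0.8372, so e_3 = (0.8165, 0.0207, -0.3007, 0.4924).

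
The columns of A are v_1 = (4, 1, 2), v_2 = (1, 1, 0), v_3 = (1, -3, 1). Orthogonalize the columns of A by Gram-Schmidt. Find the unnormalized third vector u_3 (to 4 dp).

v_1 = (4, 1, 2); ‖v_1‖ = 4.5826, so q_1 = (0.8729, 0.2182, 0.4364).
q_1·v_2 = 0.8729·1 + 0.2182·1 + 0.4364·0 = 1.0911.
u_2 = v_2 − 1.0911·q_1 = (0.0476, 0.7619, -0.4762).
‖u_2‖ = 0.8997, so q_2 = (0.0529, 0.8468, -0.5293).
q_1·v_3 = 0.8729·1 + 0.2182·(-3) + 0.4364·1 = 0.6547; q_2·v_3 = 0.0529·1 + 0.8468·(-3) + (-0.5293)·1 = -3.0168.
u_3 = v_3 − 0.6547·q_1 + 3.0168·q_2 = (0.5882, -0.5882, -0.8824).

u_3 = (0.5882, -0.5882, -0.8824)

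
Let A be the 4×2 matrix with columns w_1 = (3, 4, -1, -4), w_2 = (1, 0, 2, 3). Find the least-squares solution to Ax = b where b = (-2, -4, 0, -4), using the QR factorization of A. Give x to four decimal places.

q_1 = w_1/‖w_1‖ = (3, 4, -1, -4)/6.4807 = (0.4629, 0.6172, -0.1543, -0.6172).
r_{12} = q_1·w_2 = -1.6973.
u_2 = w_2 + 1.6973·q_1 = (1.7857, 1.0476, 1.7381, 1.9524).
‖u_2‖ = 3.3345, so q_2 = (0.5355, 0.3142, 0.5212, 0.5855).
Qᵀb = (-0.9258, -4.6698).
Back-substitute: x_2 = -4.6698/3.3345 = -1.4004.
x_1 = (-0.9258 + 1.6973·(-1.4004))/6.4807 = -0.5096.

x = (-0.5096, -1.4004)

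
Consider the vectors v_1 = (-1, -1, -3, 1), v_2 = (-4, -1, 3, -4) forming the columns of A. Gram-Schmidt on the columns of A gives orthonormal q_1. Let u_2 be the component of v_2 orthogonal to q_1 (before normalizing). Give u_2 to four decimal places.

v_1 = (-1, -1, -3, 1); ‖v_1‖ = 3.4641, so q_1 = (-0.2887, -0.2887, -0.8660, 0.2887).
q_1·v_2 = (-0.2887)·(-4) + (-0.2887)·(-1) + (-0.8660)·3 + 0.2887·(-4) = -2.3094.
u_2 = v_2 + 2.3094·q_1 = (-4.6667, -1.6667, 1.0000, -3.3333).

u_2 = (-4.6667, -1.6667, 1.0000, -3.3333)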